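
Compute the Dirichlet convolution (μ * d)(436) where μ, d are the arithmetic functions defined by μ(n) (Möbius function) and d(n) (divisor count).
(μ * d)(436) = 1

Divisors of 436: [1, 2, 4, 109, 218, 436]. For each d | 436:
  d = 1: μ(1) · d(436/1) = 1 · 6 = 6
  d = 2: μ(2) · d(436/2) = -1 · 4 = -4
  d = 4: μ(4) · d(436/4) = 0 · 2 = 0
  d = 109: μ(109) · d(436/109) = -1 · 3 = -3
  d = 218: μ(218) · d(436/218) = 1 · 2 = 2
  d = 436: μ(436) · d(436/436) = 0 · 1 = 0
Summing: (μ * d)(436) = 6 + -4 + 0 + -3 + 2 + 0 = 1.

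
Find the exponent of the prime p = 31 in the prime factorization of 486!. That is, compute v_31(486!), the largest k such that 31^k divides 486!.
v_31(486!) = 15

Legendre's formula: v_p(n!) = Σ_{k ≥ 1} ⌊n / p^k⌋. For p = 31, n = 486, the terms are:
  ⌊486/31^1⌋ = ⌊486/31⌋ = 15
(the next term ⌊486/31^2⌋ = 0, terminating the sum). Summing: v_31(486!) = 15 = 15.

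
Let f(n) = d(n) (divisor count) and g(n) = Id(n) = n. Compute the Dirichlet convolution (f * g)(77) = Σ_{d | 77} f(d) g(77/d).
(d * Id)(77) = 117

Divisors of 77: [1, 7, 11, 77]. For each d | 77:
  d = 1: d(1) · Id(77/1) = 1 · 77 = 77
  d = 7: d(7) · Id(77/7) = 2 · 11 = 22
  d = 11: d(11) · Id(77/11) = 2 · 7 = 14
  d = 77: d(77) · Id(77/77) = 4 · 1 = 4
Summing: (d * Id)(77) = 77 + 22 + 14 + 4 = 117.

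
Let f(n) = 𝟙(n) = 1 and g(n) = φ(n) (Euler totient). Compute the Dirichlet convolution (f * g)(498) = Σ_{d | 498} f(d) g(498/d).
(𝟙 * φ)(498) = 498

Divisors of 498: [1, 2, 3, 6, 83, 166, 249, 498]. For each d | 498:
  d = 1: 𝟙(1) · φ(498/1) = 1 · 164 = 164
  d = 2: 𝟙(2) · φ(498/2) = 1 · 164 = 164
  d = 3: 𝟙(3) · φ(498/3) = 1 · 82 = 82
  d = 6: 𝟙(6) · φ(498/6) = 1 · 82 = 82
  d = 83: 𝟙(83) · φ(498/83) = 1 · 2 = 2
  d = 166: 𝟙(166) · φ(498/166) = 1 · 2 = 2
  d = 249: 𝟙(249) · φ(498/249) = 1 · 1 = 1
  d = 498: 𝟙(498) · φ(498/498) = 1 · 1 = 1
Summing: (𝟙 * φ)(498) = 164 + 164 + 82 + 82 + 2 + 2 + 1 + 1 = 498.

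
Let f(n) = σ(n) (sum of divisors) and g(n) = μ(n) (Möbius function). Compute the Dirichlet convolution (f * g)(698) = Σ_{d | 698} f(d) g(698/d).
(σ * μ)(698) = 698

Divisors of 698: [1, 2, 349, 698]. For each d | 698:
  d = 1: σ(1) · μ(698/1) = 1 · 1 = 1
  d = 2: σ(2) · μ(698/2) = 3 · -1 = -3
  d = 349: σ(349) · μ(698/349) = 350 · -1 = -350
  d = 698: σ(698) · μ(698/698) = 1050 · 1 = 1050
Summing: (σ * μ)(698) = 1 + -3 + -350 + 1050 = 698.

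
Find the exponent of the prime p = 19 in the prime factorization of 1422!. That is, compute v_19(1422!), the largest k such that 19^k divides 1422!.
v_19(1422!) = 77

Legendre's formula: v_p(n!) = Σ_{k ≥ 1} ⌊n / p^k⌋. For p = 19, n = 1422, the terms are:
  ⌊1422/19^1⌋ = ⌊1422/19⌋ = 74
  ⌊1422/19^2⌋ = ⌊1422/361⌋ = 3
(the next term ⌊1422/19^3⌋ = 0, terminating the sum). Summing: v_19(1422!) = 74 + 3 = 77.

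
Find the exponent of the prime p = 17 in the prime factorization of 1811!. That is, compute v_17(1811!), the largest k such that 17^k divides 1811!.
v_17(1811!) = 112

Legendre's formula: v_p(n!) = Σ_{k ≥ 1} ⌊n / p^k⌋. For p = 17, n = 1811, the terms are:
  ⌊1811/17^1⌋ = ⌊1811/17⌋ = 106
  ⌊1811/17^2⌋ = ⌊1811/289⌋ = 6
(the next term ⌊1811/17^3⌋ = 0, terminating the sum). Summing: v_17(1811!) = 106 + 6 = 112.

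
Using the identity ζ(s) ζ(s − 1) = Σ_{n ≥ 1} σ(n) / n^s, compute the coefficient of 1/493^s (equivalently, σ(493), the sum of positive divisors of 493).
σ(493) = 540

In the product (Σ m^0/m^s)(Σ k / k^s) = Σ (Σ_{d | n} d) / n^s, the coefficient of 1/n^s is σ(n) = Σ_{d | n} d. For n = 493, divisors are [1, 17, 29, 493]; summing: σ(493) = 540.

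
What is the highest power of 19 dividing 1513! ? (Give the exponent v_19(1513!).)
v_19(1513!) = 83

Legendre's formula: v_p(n!) = Σ_{k ≥ 1} ⌊n / p^k⌋. For p = 19, n = 1513, the terms are:
  ⌊1513/19^1⌋ = ⌊1513/19⌋ = 79
  ⌊1513/19^2⌋ = ⌊1513/361⌋ = 4
(the next term ⌊1513/19^3⌋ = 0, terminating the sum). Summing: v_19(1513!) = 79 + 4 = 83.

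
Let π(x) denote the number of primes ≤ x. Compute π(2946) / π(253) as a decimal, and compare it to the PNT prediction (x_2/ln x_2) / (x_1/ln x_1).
π(2946)/π(253) = 424/54 ≈ 7.8519;  PNT prediction ≈ 8.0659.

π(253) = 54 and π(2946) = 424, so π(2946)/π(253) ≈ 7.8519. The PNT-predicted ratio is (2946/ln(2946)) / (253/ln(253)) ≈ 8.0659. The two agree to within a few percent, as expected.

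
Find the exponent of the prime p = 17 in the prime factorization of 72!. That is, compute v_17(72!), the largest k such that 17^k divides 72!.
v_17(72!) = 4

Legendre's formula: v_p(n!) = Σ_{k ≥ 1} ⌊n / p^k⌋. For p = 17, n = 72, the terms are:
  ⌊72/17^1⌋ = ⌊72/17⌋ = 4
(the next term ⌊72/17^2⌋ = 0, terminating the sum). Summing: v_17(72!) = 4 = 4.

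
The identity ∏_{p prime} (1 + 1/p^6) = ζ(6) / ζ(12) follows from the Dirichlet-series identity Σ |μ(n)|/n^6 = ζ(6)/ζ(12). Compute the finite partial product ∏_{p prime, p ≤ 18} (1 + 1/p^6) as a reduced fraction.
∏ = 37082050739665581555281/36458868890141886060873

The primes p ≤ 18 are [2, 3, 5, 7, 11, 13, 17]. For each, (1 + 1/p^6) = (p^6 + 1)/p^6. Multiplying these fractions over p ∈ [2, 3, 5, 7, 11, 13, 17] gives 37082050739665581555281/36458868890141886060873. (In the limit P → ∞ this tends to ζ(6)/ζ(12).)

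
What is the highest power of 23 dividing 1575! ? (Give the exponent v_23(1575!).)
v_23(1575!) = 70

Legendre's formula: v_p(n!) = Σ_{k ≥ 1} ⌊n / p^k⌋. For p = 23, n = 1575, the terms are:
  ⌊1575/23^1⌋ = ⌊1575/23⌋ = 68
  ⌊1575/23^2⌋ = ⌊1575/529⌋ = 2
(the next term ⌊1575/23^3⌋ = 0, terminating the sum). Summing: v_23(1575!) = 68 + 2 = 70.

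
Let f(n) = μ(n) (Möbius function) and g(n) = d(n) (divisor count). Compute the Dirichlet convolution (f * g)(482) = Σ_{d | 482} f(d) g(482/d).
(μ * d)(482) = 1

Divisors of 482: [1, 2, 241, 482]. For each d | 482:
  d = 1: μ(1) · d(482/1) = 1 · 4 = 4
  d = 2: μ(2) · d(482/2) = -1 · 2 = -2
  d = 241: μ(241) · d(482/241) = -1 · 2 = -2
  d = 482: μ(482) · d(482/482) = 1 · 1 = 1
Summing: (μ * d)(482) = 4 + -2 + -2 + 1 = 1.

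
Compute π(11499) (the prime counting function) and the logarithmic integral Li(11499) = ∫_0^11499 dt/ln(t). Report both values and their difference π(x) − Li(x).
π(11499) = 1387;  Li(11499) ≈ 1407.64;  π(x) − Li(x) ≈ -20.64.

Direct count of primes ≤ 11499 gives π(11499) = 1387. Numerical evaluation of the logarithmic integral gives Li(11499) ≈ 1407.64. The difference π(x) − Li(x) ≈ -20.64 is typically negative for small/moderate x (Li(x) overestimates), though Littlewood's theorem shows this sign changes infinitely often.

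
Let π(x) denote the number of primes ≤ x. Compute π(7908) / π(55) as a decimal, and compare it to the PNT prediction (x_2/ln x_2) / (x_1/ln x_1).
π(7908)/π(55) = 999/16 ≈ 62.4375;  PNT prediction ≈ 64.1940.

π(55) = 16 and π(7908) = 999, so π(7908)/π(55) ≈ 62.4375. The PNT-predicted ratio is (7908/ln(7908)) / (55/ln(55)) ≈ 64.1940. The two agree to within a few percent, as expected.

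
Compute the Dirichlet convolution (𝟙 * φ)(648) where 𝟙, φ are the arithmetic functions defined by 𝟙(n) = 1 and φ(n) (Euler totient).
(𝟙 * φ)(648) = 648

Divisors of 648: [1, 2, 3, 4, 6, 8, 9, 12, 18, 24, 27, 36, 54, 72, 81, 108, 162, 216, 324, 648]. For each d | 648:
  d = 1: 𝟙(1) · φ(648/1) = 1 · 216 = 216
  d = 2: 𝟙(2) · φ(648/2) = 1 · 108 = 108
  d = 3: 𝟙(3) · φ(648/3) = 1 · 72 = 72
  d = 4: 𝟙(4) · φ(648/4) = 1 · 54 = 54
  d = 6: 𝟙(6) · φ(648/6) = 1 · 36 = 36
  d = 8: 𝟙(8) · φ(648/8) = 1 · 54 = 54
  d = 9: 𝟙(9) · φ(648/9) = 1 · 24 = 24
  d = 12: 𝟙(12) · φ(648/12) = 1 · 18 = 18
  d = 18: 𝟙(18) · φ(648/18) = 1 · 12 = 12
  d = 24: 𝟙(24) · φ(648/24) = 1 · 18 = 18
  d = 27: 𝟙(27) · φ(648/27) = 1 · 8 = 8
  d = 36: 𝟙(36) · φ(648/36) = 1 · 6 = 6
  d = 54: 𝟙(54) · φ(648/54) = 1 · 4 = 4
  d = 72: 𝟙(72) · φ(648/72) = 1 · 6 = 6
  d = 81: 𝟙(81) · φ(648/81) = 1 · 4 = 4
  d = 108: 𝟙(108) · φ(648/108) = 1 · 2 = 2
  d = 162: 𝟙(162) · φ(648/162) = 1 · 2 = 2
  d = 216: 𝟙(216) · φ(648/216) = 1 · 2 = 2
  d = 324: 𝟙(324) · φ(648/324) = 1 · 1 = 1
  d = 648: 𝟙(648) · φ(648/648) = 1 · 1 = 1
Summing: (𝟙 * φ)(648) = 216 + 108 + 72 + 54 + 36 + 54 + 24 + 18 + 12 + 18 + 8 + 6 + 4 + 6 + 4 + 2 + 2 + 2 + 1 + 1 = 648.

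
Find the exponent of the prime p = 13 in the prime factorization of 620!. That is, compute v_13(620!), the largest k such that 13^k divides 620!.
v_13(620!) = 50

Legendre's formula: v_p(n!) = Σ_{k ≥ 1} ⌊n / p^k⌋. For p = 13, n = 620, the terms are:
  ⌊620/13^1⌋ = ⌊620/13⌋ = 47
  ⌊620/13^2⌋ = ⌊620/169⌋ = 3
(the next term ⌊620/13^3⌋ = 0, terminating the sum). Summing: v_13(620!) = 47 + 3 = 50.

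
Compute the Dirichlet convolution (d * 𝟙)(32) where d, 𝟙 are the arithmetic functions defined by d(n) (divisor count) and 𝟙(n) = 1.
(d * 𝟙)(32) = 21

Divisors of 32: [1, 2, 4, 8, 16, 32]. For each d | 32:
  d = 1: d(1) · 𝟙(32/1) = 1 · 1 = 1
  d = 2: d(2) · 𝟙(32/2) = 2 · 1 = 2
  d = 4: d(4) · 𝟙(32/4) = 3 · 1 = 3
  d = 8: d(8) · 𝟙(32/8) = 4 · 1 = 4
  d = 16: d(16) · 𝟙(32/16) = 5 · 1 = 5
  d = 32: d(32) · 𝟙(32/32) = 6 · 1 = 6
Summing: (d * 𝟙)(32) = 1 + 2 + 3 + 4 + 5 + 6 = 21.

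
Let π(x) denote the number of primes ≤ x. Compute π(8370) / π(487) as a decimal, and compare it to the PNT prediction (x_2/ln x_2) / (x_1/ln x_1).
π(8370)/π(487) = 1048/93 ≈ 11.2688;  PNT prediction ≈ 11.7750.

π(487) = 93 and π(8370) = 1048, so π(8370)/π(487) ≈ 11.2688. The PNT-predicted ratio is (8370/ln(8370)) / (487/ln(487)) ≈ 11.7750. The two agree to within a few percent, as expected.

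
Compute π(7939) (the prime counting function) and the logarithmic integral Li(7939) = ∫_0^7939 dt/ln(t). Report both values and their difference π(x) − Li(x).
π(7939) = 1003;  Li(7939) ≈ 1019.63;  π(x) − Li(x) ≈ -16.63.

Direct count of primes ≤ 7939 gives π(7939) = 1003. Numerical evaluation of the logarithmic integral gives Li(7939) ≈ 1019.63. The difference π(x) − Li(x) ≈ -16.63 is typically negative for small/moderate x (Li(x) overestimates), though Littlewood's theorem shows this sign changes infinitely often.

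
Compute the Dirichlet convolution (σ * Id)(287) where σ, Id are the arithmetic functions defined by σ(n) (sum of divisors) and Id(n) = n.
(σ * Id)(287) = 1245

Divisors of 287: [1, 7, 41, 287]. For each d | 287:
  d = 1: σ(1) · Id(287/1) = 1 · 287 = 287
  d = 7: σ(7) · Id(287/7) = 8 · 41 = 328
  d = 41: σ(41) · Id(287/41) = 42 · 7 = 294
  d = 287: σ(287) · Id(287/287) = 336 · 1 = 336
Summing: (σ * Id)(287) = 287 + 328 + 294 + 336 = 1245.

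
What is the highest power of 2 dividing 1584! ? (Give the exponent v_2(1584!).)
v_2(1584!) = 1580

Legendre's formula: v_p(n!) = Σ_{k ≥ 1} ⌊n / p^k⌋. For p = 2, n = 1584, the terms are:
  ⌊1584/2^1⌋ = ⌊1584/2⌋ = 792
  ⌊1584/2^2⌋ = ⌊1584/4⌋ = 396
  ⌊1584/2^3⌋ = ⌊1584/8⌋ = 198
  ⌊1584/2^4⌋ = ⌊1584/16⌋ = 99
  ⌊1584/2^5⌋ = ⌊1584/32⌋ = 49
  ⌊1584/2^6⌋ = ⌊1584/64⌋ = 24
  ⌊1584/2^7⌋ = ⌊1584/128⌋ = 12
  ⌊1584/2^8⌋ = ⌊1584/256⌋ = 6
  ⌊1584/2^9⌋ = ⌊1584/512⌋ = 3
  ⌊1584/2^10⌋ = ⌊1584/1024⌋ = 1
(the next term ⌊1584/2^11⌋ = 0, terminating the sum). Summing: v_2(1584!) = 792 + 396 + 198 + 99 + 49 + 24 + 12 + 6 + 3 + 1 = 1580.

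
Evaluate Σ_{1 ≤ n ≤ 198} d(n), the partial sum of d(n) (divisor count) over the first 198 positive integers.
Σ_{n ≤ 198} d(n) = 1084

Compute d(n) for each 1 ≤ n ≤ 198: d(1) = 1, d(2) = 2, d(3) = 2, d(4) = 3, d(5) = 2, d(6) = 4, d(7) = 2, d(8) = 4, d(9) = 3, d(10) = 4, d(11) = 2, d(12) = 6, d(13) = 2, d(14) = 4, d(15) = 4, d(16) = 5, d(17) = 2, d(18) = 6, d(19) = 2, d(20) = 6, d(21) = 4, d(22) = 4, d(23) = 2, d(24) = 8, d(25) = 3, d(26) = 4, d(27) = 4, d(28) = 6, d(29) = 2, d(30) = 8, d(31) = 2, d(32) = 6, d(33) = 4, d(34) = 4, d(35) = 4, d(36) = 9, d(37) = 2, d(38) = 4, d(39) = 4, d(40) = 8, d(41) = 2, d(42) = 8, d(43) = 2, d(44) = 6, d(45) = 6, d(46) = 4, d(47) = 2, d(48) = 10, d(49) = 3, d(50) = 6, d(51) = 4, d(52) = 6, d(53) = 2, d(54) = 8, d(55) = 4, d(56) = 8, d(57) = 4, d(58) = 4, d(59) = 2, d(60) = 12, d(61) = 2, d(62) = 4, d(63) = 6, d(64) = 7, d(65) = 4, d(66) = 8, d(67) = 2, d(68) = 6, d(69) = 4, d(70) = 8, d(71) = 2, d(72) = 12, d(73) = 2, d(74) = 4, d(75) = 6, d(76) = 6, d(77) = 4, d(78) = 8, d(79) = 2, d(80) = 10, d(81) = 5, d(82) = 4, d(83) = 2, d(84) = 12, d(85) = 4, d(86) = 4, d(87) = 4, d(88) = 8, d(89) = 2, d(90) = 12, d(91) = 4, d(92) = 6, d(93) = 4, d(94) = 4, d(95) = 4, d(96) = 12, d(97) = 2, d(98) = 6, d(99) = 6, d(100) = 9, d(101) = 2, d(102) = 8, d(103) = 2, d(104) = 8, d(105) = 8, d(106) = 4, d(107) = 2, d(108) = 12, d(109) = 2, d(110) = 8, d(111) = 4, d(112) = 10, d(113) = 2, d(114) = 8, d(115) = 4, d(116) = 6, d(117) = 6, d(118) = 4, d(119) = 4, d(120) = 16, d(121) = 3, d(122) = 4, d(123) = 4, d(124) = 6, d(125) = 4, d(126) = 12, d(127) = 2, d(128) = 8, d(129) = 4, d(130) = 8, d(131) = 2, d(132) = 12, d(133) = 4, d(134) = 4, d(135) = 8, d(136) = 8, d(137) = 2, d(138) = 8, d(139) = 2, d(140) = 12, d(141) = 4, d(142) = 4, d(143) = 4, d(144) = 15, d(145) = 4, d(146) = 4, d(147) = 6, d(148) = 6, d(149) = 2, d(150) = 12, d(151) = 2, d(152) = 8, d(153) = 6, d(154) = 8, d(155) = 4, d(156) = 12, d(157) = 2, d(158) = 4, d(159) = 4, d(160) = 12, d(161) = 4, d(162) = 10, d(163) = 2, d(164) = 6, d(165) = 8, d(166) = 4, d(167) = 2, d(168) = 16, d(169) = 3, d(170) = 8, d(171) = 6, d(172) = 6, d(173) = 2, d(174) = 8, d(175) = 6, d(176) = 10, d(177) = 4, d(178) = 4, d(179) = 2, d(180) = 18, d(181) = 2, d(182) = 8, d(183) = 4, d(184) = 8, d(185) = 4, d(186) = 8, d(187) = 4, d(188) = 6, d(189) = 8, d(190) = 8, d(191) = 2, d(192) = 14, d(193) = 2, d(194) = 4, d(195) = 8, d(196) = 9, d(197) = 2, d(198) = 12. Summing all 198 values: 1084. (Dirichlet's divisor formula: Σ_{n ≤ x} d(n) = x ln(x) + (2γ − 1) x + O(√x). For x = 198, the asymptotic estimate is ≈ 1077.65.)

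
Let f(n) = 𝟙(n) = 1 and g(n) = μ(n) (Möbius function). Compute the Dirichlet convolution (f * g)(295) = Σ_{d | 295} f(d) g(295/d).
(𝟙 * μ)(295) = 0

Divisors of 295: [1, 5, 59, 295]. For each d | 295:
  d = 1: 𝟙(1) · μ(295/1) = 1 · 1 = 1
  d = 5: 𝟙(5) · μ(295/5) = 1 · -1 = -1
  d = 59: 𝟙(59) · μ(295/59) = 1 · -1 = -1
  d = 295: 𝟙(295) · μ(295/295) = 1 · 1 = 1
Summing: (𝟙 * μ)(295) = 1 + -1 + -1 + 1 = 0.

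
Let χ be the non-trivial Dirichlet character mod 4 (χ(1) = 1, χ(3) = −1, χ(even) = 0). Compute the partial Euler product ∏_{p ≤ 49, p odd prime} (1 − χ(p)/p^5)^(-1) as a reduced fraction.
∏ = 7508883803148623376075754946450365737429310788606076172798130278074505/7537845509642297199917174706861149114875564283464393121061743521431552

The odd primes p ≤ 49 are [3, 5, 7, 11, 13, 17, 19, 23, 29, 31, 37, 41, 43, 47]. For each, χ(p) = 1 if p ≡ 1 mod 4, χ(p) = −1 if p ≡ 3 mod 4. Taking (1 − χ(p)/p^5)^(-1) = p^5/(p^5 − χ(p)): (1 − (-1)/3^5)^(-1) · (1 − (1)/5^5)^(-1) · (1 − (-1)/7^5)^(-1) · (1 − (-1)/11^5)^(-1) · (1 − (1)/13^5)^(-1) · (1 − (1)/17^5)^(-1) · (1 − (-1)/19^5)^(-1) · (1 − (-1)/23^5)^(-1) · (1 − (1)/29^5)^(-1) · (1 − (-1)/31^5)^(-1) · (1 − (1)/37^5)^(-1) · (1 − (1)/41^5)^(-1) · (1 − (-1)/43^5)^(-1) · (1 − (-1)/47^5)^(-1) = 7508883803148623376075754946450365737429310788606076172798130278074505/7537845509642297199917174706861149114875564283464393121061743521431552.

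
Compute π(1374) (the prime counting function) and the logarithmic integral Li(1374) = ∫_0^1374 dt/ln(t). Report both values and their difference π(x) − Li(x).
π(1374) = 220;  Li(1374) ≈ 230.48;  π(x) − Li(x) ≈ -10.48.

Direct count of primes ≤ 1374 gives π(1374) = 220. Numerical evaluation of the logarithmic integral gives Li(1374) ≈ 230.48. The difference π(x) − Li(x) ≈ -10.48 is typically negative for small/moderate x (Li(x) overestimates), though Littlewood's theorem shows this sign changes infinitely often.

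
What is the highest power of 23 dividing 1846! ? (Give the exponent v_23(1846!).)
v_23(1846!) = 83

Legendre's formula: v_p(n!) = Σ_{k ≥ 1} ⌊n / p^k⌋. For p = 23, n = 1846, the terms are:
  ⌊1846/23^1⌋ = ⌊1846/23⌋ = 80
  ⌊1846/23^2⌋ = ⌊1846/529⌋ = 3
(the next term ⌊1846/23^3⌋ = 0, terminating the sum). Summing: v_23(1846!) = 80 + 3 = 83.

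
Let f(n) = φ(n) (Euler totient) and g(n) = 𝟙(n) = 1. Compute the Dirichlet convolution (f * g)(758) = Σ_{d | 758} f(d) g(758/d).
(φ * 𝟙)(758) = 758

Divisors of 758: [1, 2, 379, 758]. For each d | 758:
  d = 1: φ(1) · 𝟙(758/1) = 1 · 1 = 1
  d = 2: φ(2) · 𝟙(758/2) = 1 · 1 = 1
  d = 379: φ(379) · 𝟙(758/379) = 378 · 1 = 378
  d = 758: φ(758) · 𝟙(758/758) = 378 · 1 = 378
Summing: (φ * 𝟙)(758) = 1 + 1 + 378 + 378 = 758.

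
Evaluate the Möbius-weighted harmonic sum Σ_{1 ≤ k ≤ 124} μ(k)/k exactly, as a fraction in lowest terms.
Σ μ(k)/k = 23090940688334333795050585396213953208427071/3161005464041760778814520629154366249327468699

Values of μ(k) for 1 ≤ k ≤ 124: μ(1) = 1, μ(2) = -1, μ(3) = -1, μ(5) = -1, μ(6) = 1, μ(7) = -1, μ(10) = 1, μ(11) = -1, μ(13) = -1, μ(14) = 1, μ(15) = 1, μ(17) = -1, μ(19) = -1, μ(21) = 1, μ(22) = 1, μ(23) = -1, μ(26) = 1, μ(29) = -1, μ(30) = -1, μ(31) = -1, μ(33) = 1, μ(34) = 1, μ(35) = 1, μ(37) = -1, μ(38) = 1, μ(39) = 1, μ(41) = -1, μ(42) = -1, μ(43) = -1, μ(46) = 1, μ(47) = -1, μ(51) = 1, μ(53) = -1, μ(55) = 1, μ(57) = 1, μ(58) = 1, μ(59) = -1, μ(61) = -1, μ(62) = 1, μ(65) = 1, μ(66) = -1, μ(67) = -1, μ(69) = 1, μ(70) = -1, μ(71) = -1, μ(73) = -1, μ(74) = 1, μ(77) = 1, μ(78) = -1, μ(79) = -1, μ(82) = 1, μ(83) = -1, μ(85) = 1, μ(86) = 1, μ(87) = 1, μ(89) = -1, μ(91) = 1, μ(93) = 1, μ(94) = 1, μ(95) = 1, μ(97) = -1, μ(101) = -1, μ(102) = -1, μ(103) = -1, μ(105) = -1, μ(106) = 1, μ(107) = -1, μ(109) = -1, μ(110) = -1, μ(111) = 1, μ(113) = -1, μ(114) = -1, μ(115) = 1, μ(118) = 1, μ(119) = 1, μ(122) = 1, μ(123) = 1, with μ = 0 on non-squarefree integers. Summing μ(k)/k for k where μ(k) ≠ 0 gives 23090940688334333795050585396213953208427071/3161005464041760778814520629154366249327468699 ≈ 0.0073. (PNT ⟺ this sum → 0 as n → ∞.)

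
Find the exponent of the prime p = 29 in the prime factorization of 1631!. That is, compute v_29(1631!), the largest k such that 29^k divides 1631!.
v_29(1631!) = 57

Legendre's formula: v_p(n!) = Σ_{k ≥ 1} ⌊n / p^k⌋. For p = 29, n = 1631, the terms are:
  ⌊1631/29^1⌋ = ⌊1631/29⌋ = 56
  ⌊1631/29^2⌋ = ⌊1631/841⌋ = 1
(the next term ⌊1631/29^3⌋ = 0, terminating the sum). Summing: v_29(1631!) = 56 + 1 = 57.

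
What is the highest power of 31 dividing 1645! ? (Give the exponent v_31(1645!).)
v_31(1645!) = 54

Legendre's formula: v_p(n!) = Σ_{k ≥ 1} ⌊n / p^k⌋. For p = 31, n = 1645, the terms are:
  ⌊1645/31^1⌋ = ⌊1645/31⌋ = 53
  ⌊1645/31^2⌋ = ⌊1645/961⌋ = 1
(the next term ⌊1645/31^3⌋ = 0, terminating the sum). Summing: v_31(1645!) = 53 + 1 = 54.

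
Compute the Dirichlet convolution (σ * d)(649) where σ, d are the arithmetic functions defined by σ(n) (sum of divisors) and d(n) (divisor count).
(σ * d)(649) = 868

Divisors of 649: [1, 11, 59, 649]. For each d | 649:
  d = 1: σ(1) · d(649/1) = 1 · 4 = 4
  d = 11: σ(11) · d(649/11) = 12 · 2 = 24
  d = 59: σ(59) · d(649/59) = 60 · 2 = 120
  d = 649: σ(649) · d(649/649) = 720 · 1 = 720
Summing: (σ * d)(649) = 4 + 24 + 120 + 720 = 868.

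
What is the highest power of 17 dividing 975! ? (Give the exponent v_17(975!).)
v_17(975!) = 60

Legendre's formula: v_p(n!) = Σ_{k ≥ 1} ⌊n / p^k⌋. For p = 17, n = 975, the terms are:
  ⌊975/17^1⌋ = ⌊975/17⌋ = 57
  ⌊975/17^2⌋ = ⌊975/289⌋ = 3
(the next term ⌊975/17^3⌋ = 0, terminating the sum). Summing: v_17(975!) = 57 + 3 = 60.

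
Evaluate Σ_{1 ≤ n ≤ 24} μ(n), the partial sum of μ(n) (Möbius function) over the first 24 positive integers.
Σ_{n ≤ 24} μ(n) = -2

Compute μ(n) for each 1 ≤ n ≤ 24: μ(1) = 1, μ(2) = -1, μ(3) = -1, μ(4) = 0, μ(5) = -1, μ(6) = 1, μ(7) = -1, μ(8) = 0, μ(9) = 0, μ(10) = 1, μ(11) = -1, μ(12) = 0, μ(13) = -1, μ(14) = 1, μ(15) = 1, μ(16) = 0, μ(17) = -1, μ(18) = 0, μ(19) = -1, μ(20) = 0, μ(21) = 1, μ(22) = 1, μ(23) = -1, μ(24) = 0. Summing all 24 values: -2. (Mertens function M(x) = Σ_{n ≤ x} μ(n); on average M(x) should be small (PNT ⟺ M(x) = o(x)).)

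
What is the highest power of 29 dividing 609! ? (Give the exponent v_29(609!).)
v_29(609!) = 21

Legendre's formula: v_p(n!) = Σ_{k ≥ 1} ⌊n / p^k⌋. For p = 29, n = 609, the terms are:
  ⌊609/29^1⌋ = ⌊609/29⌋ = 21
(the next term ⌊609/29^2⌋ = 0, terminating the sum). Summing: v_29(609!) = 21 = 21.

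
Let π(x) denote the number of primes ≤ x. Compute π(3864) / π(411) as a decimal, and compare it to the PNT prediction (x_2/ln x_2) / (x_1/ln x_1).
π(3864)/π(411) = 536/80 ≈ 6.7000;  PNT prediction ≈ 6.8508.

π(411) = 80 and π(3864) = 536, so π(3864)/π(411) ≈ 6.7000. The PNT-predicted ratio is (3864/ln(3864)) / (411/ln(411)) ≈ 6.8508. The two agree to within a few percent, as expected.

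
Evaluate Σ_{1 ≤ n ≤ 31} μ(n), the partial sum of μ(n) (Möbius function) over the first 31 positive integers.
Σ_{n ≤ 31} μ(n) = -4

Compute μ(n) for each 1 ≤ n ≤ 31: μ(1) = 1, μ(2) = -1, μ(3) = -1, μ(4) = 0, μ(5) = -1, μ(6) = 1, μ(7) = -1, μ(8) = 0, μ(9) = 0, μ(10) = 1, μ(11) = -1, μ(12) = 0, μ(13) = -1, μ(14) = 1, μ(15) = 1, μ(16) = 0, μ(17) = -1, μ(18) = 0, μ(19) = -1, μ(20) = 0, μ(21) = 1, μ(22) = 1, μ(23) = -1, μ(24) = 0, μ(25) = 0, μ(26) = 1, μ(27) = 0, μ(28) = 0, μ(29) = -1, μ(30) = -1, μ(31) = -1. Summing all 31 values: -4. (Mertens function M(x) = Σ_{n ≤ x} μ(n); on average M(x) should be small (PNT ⟺ M(x) = o(x)).)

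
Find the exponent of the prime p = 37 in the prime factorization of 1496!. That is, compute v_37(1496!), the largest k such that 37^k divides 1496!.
v_37(1496!) = 41

Legendre's formula: v_p(n!) = Σ_{k ≥ 1} ⌊n / p^k⌋. For p = 37, n = 1496, the terms are:
  ⌊1496/37^1⌋ = ⌊1496/37⌋ = 40
  ⌊1496/37^2⌋ = ⌊1496/1369⌋ = 1
(the next term ⌊1496/37^3⌋ = 0, terminating the sum). Summing: v_37(1496!) = 40 + 1 = 41.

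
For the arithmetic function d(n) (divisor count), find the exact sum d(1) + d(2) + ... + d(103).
Σ_{n ≤ 103} d(n) = 494

Compute d(n) for each 1 ≤ n ≤ 103: d(1) = 1, d(2) = 2, d(3) = 2, d(4) = 3, d(5) = 2, d(6) = 4, d(7) = 2, d(8) = 4, d(9) = 3, d(10) = 4, d(11) = 2, d(12) = 6, d(13) = 2, d(14) = 4, d(15) = 4, d(16) = 5, d(17) = 2, d(18) = 6, d(19) = 2, d(20) = 6, d(21) = 4, d(22) = 4, d(23) = 2, d(24) = 8, d(25) = 3, d(26) = 4, d(27) = 4, d(28) = 6, d(29) = 2, d(30) = 8, d(31) = 2, d(32) = 6, d(33) = 4, d(34) = 4, d(35) = 4, d(36) = 9, d(37) = 2, d(38) = 4, d(39) = 4, d(40) = 8, d(41) = 2, d(42) = 8, d(43) = 2, d(44) = 6, d(45) = 6, d(46) = 4, d(47) = 2, d(48) = 10, d(49) = 3, d(50) = 6, d(51) = 4, d(52) = 6, d(53) = 2, d(54) = 8, d(55) = 4, d(56) = 8, d(57) = 4, d(58) = 4, d(59) = 2, d(60) = 12, d(61) = 2, d(62) = 4, d(63) = 6, d(64) = 7, d(65) = 4, d(66) = 8, d(67) = 2, d(68) = 6, d(69) = 4, d(70) = 8, d(71) = 2, d(72) = 12, d(73) = 2, d(74) = 4, d(75) = 6, d(76) = 6, d(77) = 4, d(78) = 8, d(79) = 2, d(80) = 10, d(81) = 5, d(82) = 4, d(83) = 2, d(84) = 12, d(85) = 4, d(86) = 4, d(87) = 4, d(88) = 8, d(89) = 2, d(90) = 12, d(91) = 4, d(92) = 6, d(93) = 4, d(94) = 4, d(95) = 4, d(96) = 12, d(97) = 2, d(98) = 6, d(99) = 6, d(100) = 9, d(101) = 2, d(102) = 8, d(103) = 2. Summing all 103 values: 494. (Dirichlet's divisor formula: Σ_{n ≤ x} d(n) = x ln(x) + (2γ − 1) x + O(√x). For x = 103, the asymptotic estimate is ≈ 493.28.)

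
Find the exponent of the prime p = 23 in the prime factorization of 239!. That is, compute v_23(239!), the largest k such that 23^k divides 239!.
v_23(239!) = 10

Legendre's formula: v_p(n!) = Σ_{k ≥ 1} ⌊n / p^k⌋. For p = 23, n = 239, the terms are:
  ⌊239/23^1⌋ = ⌊239/23⌋ = 10
(the next term ⌊239/23^2⌋ = 0, terminating the sum). Summing: v_23(239!) = 10 = 10.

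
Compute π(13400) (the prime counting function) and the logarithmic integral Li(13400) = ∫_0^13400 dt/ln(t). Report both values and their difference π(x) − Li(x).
π(13400) = 1589;  Li(13400) ≈ 1609.27;  π(x) − Li(x) ≈ -20.27.

Direct count of primes ≤ 13400 gives π(13400) = 1589. Numerical evaluation of the logarithmic integral gives Li(13400) ≈ 1609.27. The difference π(x) − Li(x) ≈ -20.27 is typically negative for small/moderate x (Li(x) overestimates), though Littlewood's theorem shows this sign changes infinitely often.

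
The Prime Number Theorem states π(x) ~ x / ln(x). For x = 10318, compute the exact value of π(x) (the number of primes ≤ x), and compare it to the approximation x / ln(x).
π(10318) = 1265;  x/ln(x) ≈ 1116.47;  relative error ≈ 11.74%.

Directly count primes up to 10318: π(10318) = 1265. The PNT approximation gives 10318/ln(10318) ≈ 10318/9.24165 ≈ 1116.47. Relative error (π(x) − x/ln(x)) / π(x) ≈ 11.74%; the approximation is known to undercount slightly (Li(x) is a better estimate).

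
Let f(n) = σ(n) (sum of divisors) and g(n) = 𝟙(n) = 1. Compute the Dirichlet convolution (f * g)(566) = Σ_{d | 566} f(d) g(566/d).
(σ * 𝟙)(566) = 1140

Divisors of 566: [1, 2, 283, 566]. For each d | 566:
  d = 1: σ(1) · 𝟙(566/1) = 1 · 1 = 1
  d = 2: σ(2) · 𝟙(566/2) = 3 · 1 = 3
  d = 283: σ(283) · 𝟙(566/283) = 284 · 1 = 284
  d = 566: σ(566) · 𝟙(566/566) = 852 · 1 = 852
Summing: (σ * 𝟙)(566) = 1 + 3 + 284 + 852 = 1140.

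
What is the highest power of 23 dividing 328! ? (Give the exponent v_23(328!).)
v_23(328!) = 14

Legendre's formula: v_p(n!) = Σ_{k ≥ 1} ⌊n / p^k⌋. For p = 23, n = 328, the terms are:
  ⌊328/23^1⌋ = ⌊328/23⌋ = 14
(the next term ⌊328/23^2⌋ = 0, terminating the sum). Summing: v_23(328!) = 14 = 14.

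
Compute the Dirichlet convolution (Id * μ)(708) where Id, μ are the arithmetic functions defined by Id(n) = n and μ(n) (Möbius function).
(Id * μ)(708) = 232

Divisors of 708: [1, 2, 3, 4, 6, 12, 59, 118, 177, 236, 354, 708]. For each d | 708:
  d = 1: Id(1) · μ(708/1) = 1 · 0 = 0
  d = 2: Id(2) · μ(708/2) = 2 · -1 = -2
  d = 3: Id(3) · μ(708/3) = 3 · 0 = 0
  d = 4: Id(4) · μ(708/4) = 4 · 1 = 4
  d = 6: Id(6) · μ(708/6) = 6 · 1 = 6
  d = 12: Id(12) · μ(708/12) = 12 · -1 = -12
  d = 59: Id(59) · μ(708/59) = 59 · 0 = 0
  d = 118: Id(118) · μ(708/118) = 118 · 1 = 118
  d = 177: Id(177) · μ(708/177) = 177 · 0 = 0
  d = 236: Id(236) · μ(708/236) = 236 · -1 = -236
  d = 354: Id(354) · μ(708/354) = 354 · -1 = -354
  d = 708: Id(708) · μ(708/708) = 708 · 1 = 708
Summing: (Id * μ)(708) = 0 + -2 + 0 + 4 + 6 + -12 + 0 + 118 + 0 + -236 + -354 + 708 = 232.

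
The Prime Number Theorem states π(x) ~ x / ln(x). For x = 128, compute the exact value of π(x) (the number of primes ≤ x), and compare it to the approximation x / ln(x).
π(128) = 31;  x/ln(x) ≈ 26.38;  relative error ≈ 14.90%.

Directly count primes up to 128: π(128) = 31. The PNT approximation gives 128/ln(128) ≈ 128/4.85203 ≈ 26.38. Relative error (π(x) − x/ln(x)) / π(x) ≈ 14.90%; the approximation is known to undercount slightly (Li(x) is a better estimate).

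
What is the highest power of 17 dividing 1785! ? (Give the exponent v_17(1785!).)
v_17(1785!) = 111

Legendre's formula: v_p(n!) = Σ_{k ≥ 1} ⌊n / p^k⌋. For p = 17, n = 1785, the terms are:
  ⌊1785/17^1⌋ = ⌊1785/17⌋ = 105
  ⌊1785/17^2⌋ = ⌊1785/289⌋ = 6
(the next term ⌊1785/17^3⌋ = 0, terminating the sum). Summing: v_17(1785!) = 105 + 6 = 111.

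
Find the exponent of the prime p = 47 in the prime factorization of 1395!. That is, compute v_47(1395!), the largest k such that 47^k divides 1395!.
v_47(1395!) = 29

Legendre's formula: v_p(n!) = Σ_{k ≥ 1} ⌊n / p^k⌋. For p = 47, n = 1395, the terms are:
  ⌊1395/47^1⌋ = ⌊1395/47⌋ = 29
(the next term ⌊1395/47^2⌋ = 0, terminating the sum). Summing: v_47(1395!) = 29 = 29.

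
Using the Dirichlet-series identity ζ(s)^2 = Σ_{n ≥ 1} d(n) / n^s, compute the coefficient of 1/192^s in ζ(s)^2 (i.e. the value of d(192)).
d(192) = 14

ζ(s)^2 = (Σ 1/m^s)(Σ 1/k^s). The coefficient of 1/n^s in the product is the number of ordered pairs (m, k) with mk = n, which equals d(n). For n = 192, divisors are [1, 2, 3, 4, 6, 8, 12, 16, 24, 32, 48, 64, 96, 192], so d(192) = 14.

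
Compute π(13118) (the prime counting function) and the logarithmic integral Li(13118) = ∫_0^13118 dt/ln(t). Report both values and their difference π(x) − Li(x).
π(13118) = 1560;  Li(13118) ≈ 1579.56;  π(x) − Li(x) ≈ -19.56.

Direct count of primes ≤ 13118 gives π(13118) = 1560. Numerical evaluation of the logarithmic integral gives Li(13118) ≈ 1579.56. The difference π(x) − Li(x) ≈ -19.56 is typically negative for small/moderate x (Li(x) overestimates), though Littlewood's theorem shows this sign changes infinitely often.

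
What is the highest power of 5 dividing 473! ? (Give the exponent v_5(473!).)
v_5(473!) = 115

Legendre's formula: v_p(n!) = Σ_{k ≥ 1} ⌊n / p^k⌋. For p = 5, n = 473, the terms are:
  ⌊473/5^1⌋ = ⌊473/5⌋ = 94
  ⌊473/5^2⌋ = ⌊473/25⌋ = 18
  ⌊473/5^3⌋ = ⌊473/125⌋ = 3
(the next term ⌊473/5^4⌋ = 0, terminating the sum). Summing: v_5(473!) = 94 + 18 + 3 = 115.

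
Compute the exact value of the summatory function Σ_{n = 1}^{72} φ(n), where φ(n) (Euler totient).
Σ_{n ≤ 72} φ(n) = 1588

Compute φ(n) for each 1 ≤ n ≤ 72: φ(1) = 1, φ(2) = 1, φ(3) = 2, φ(4) = 2, φ(5) = 4, φ(6) = 2, φ(7) = 6, φ(8) = 4, φ(9) = 6, φ(10) = 4, φ(11) = 10, φ(12) = 4, φ(13) = 12, φ(14) = 6, φ(15) = 8, φ(16) = 8, φ(17) = 16, φ(18) = 6, φ(19) = 18, φ(20) = 8, φ(21) = 12, φ(22) = 10, φ(23) = 22, φ(24) = 8, φ(25) = 20, φ(26) = 12, φ(27) = 18, φ(28) = 12, φ(29) = 28, φ(30) = 8, φ(31) = 30, φ(32) = 16, φ(33) = 20, φ(34) = 16, φ(35) = 24, φ(36) = 12, φ(37) = 36, φ(38) = 18, φ(39) = 24, φ(40) = 16, φ(41) = 40, φ(42) = 12, φ(43) = 42, φ(44) = 20, φ(45) = 24, φ(46) = 22, φ(47) = 46, φ(48) = 16, φ(49) = 42, φ(50) = 20, φ(51) = 32, φ(52) = 24, φ(53) = 52, φ(54) = 18, φ(55) = 40, φ(56) = 24, φ(57) = 36, φ(58) = 28, φ(59) = 58, φ(60) = 16, φ(61) = 60, φ(62) = 30, φ(63) = 36, φ(64) = 32, φ(65) = 48, φ(66) = 20, φ(67) = 66, φ(68) = 32, φ(69) = 44, φ(70) = 24, φ(71) = 70, φ(72) = 24. Summing all 72 values: 1588. (Average order: Σ_{n ≤ x} φ(n) ~ (3/π²) x². For x = 72, (3/π²)·72² ≈ 1575.75.)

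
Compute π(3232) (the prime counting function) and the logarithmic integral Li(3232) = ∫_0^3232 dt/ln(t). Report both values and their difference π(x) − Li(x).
π(3232) = 457;  Li(3232) ≈ 471.60;  π(x) − Li(x) ≈ -14.60.

Direct count of primes ≤ 3232 gives π(3232) = 457. Numerical evaluation of the logarithmic integral gives Li(3232) ≈ 471.60. The difference π(x) − Li(x) ≈ -14.60 is typically negative for small/moderate x (Li(x) overestimates), though Littlewood's theorem shows this sign changes infinitely often.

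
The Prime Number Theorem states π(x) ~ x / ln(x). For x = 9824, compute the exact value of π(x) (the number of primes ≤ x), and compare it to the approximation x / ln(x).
π(9824) = 1211;  x/ln(x) ≈ 1068.69;  relative error ≈ 11.75%.

Directly count primes up to 9824: π(9824) = 1211. The PNT approximation gives 9824/ln(9824) ≈ 9824/9.19258 ≈ 1068.69. Relative error (π(x) − x/ln(x)) / π(x) ≈ 11.75%; the approximation is known to undercount slightly (Li(x) is a better estimate).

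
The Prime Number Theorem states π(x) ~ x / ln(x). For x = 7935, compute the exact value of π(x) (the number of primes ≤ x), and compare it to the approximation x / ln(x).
π(7935) = 1002;  x/ln(x) ≈ 883.72;  relative error ≈ 11.80%.

Directly count primes up to 7935: π(7935) = 1002. The PNT approximation gives 7935/ln(7935) ≈ 7935/8.97904 ≈ 883.72. Relative error (π(x) − x/ln(x)) / π(x) ≈ 11.80%; the approximation is known to undercount slightly (Li(x) is a better estimate).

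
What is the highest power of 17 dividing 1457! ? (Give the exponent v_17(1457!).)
v_17(1457!) = 90

Legendre's formula: v_p(n!) = Σ_{k ≥ 1} ⌊n / p^k⌋. For p = 17, n = 1457, the terms are:
  ⌊1457/17^1⌋ = ⌊1457/17⌋ = 85
  ⌊1457/17^2⌋ = ⌊1457/289⌋ = 5
(the next term ⌊1457/17^3⌋ = 0, terminating the sum). Summing: v_17(1457!) = 85 + 5 = 90.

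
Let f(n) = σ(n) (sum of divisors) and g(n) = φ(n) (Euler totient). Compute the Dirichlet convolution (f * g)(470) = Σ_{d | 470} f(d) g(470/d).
(σ * φ)(470) = 3760

Divisors of 470: [1, 2, 5, 10, 47, 94, 235, 470]. For each d | 470:
  d = 1: σ(1) · φ(470/1) = 1 · 184 = 184
  d = 2: σ(2) · φ(470/2) = 3 · 184 = 552
  d = 5: σ(5) · φ(470/5) = 6 · 46 = 276
  d = 10: σ(10) · φ(470/10) = 18 · 46 = 828
  d = 47: σ(47) · φ(470/47) = 48 · 4 = 192
  d = 94: σ(94) · φ(470/94) = 144 · 4 = 576
  d = 235: σ(235) · φ(470/235) = 288 · 1 = 288
  d = 470: σ(470) · φ(470/470) = 864 · 1 = 864
Summing: (σ * φ)(470) = 184 + 552 + 276 + 828 + 192 + 576 + 288 + 864 = 3760.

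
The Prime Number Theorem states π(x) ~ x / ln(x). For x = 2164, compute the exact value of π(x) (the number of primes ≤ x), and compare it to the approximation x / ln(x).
π(2164) = 326;  x/ln(x) ≈ 281.78;  relative error ≈ 13.56%.

Directly count primes up to 2164: π(2164) = 326. The PNT approximation gives 2164/ln(2164) ≈ 2164/7.67971 ≈ 281.78. Relative error (π(x) − x/ln(x)) / π(x) ≈ 13.56%; the approximation is known to undercount slightly (Li(x) is a better estimate).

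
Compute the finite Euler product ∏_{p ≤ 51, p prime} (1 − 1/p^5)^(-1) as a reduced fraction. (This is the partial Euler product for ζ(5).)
∏ = 505807800965451248053830657783332590848273750176189703324931155978491/487794643941809531294334436783738741459341109492573787399981389578240

The primes p ≤ 51 are [2, 3, 5, 7, 11, 13, 17, 19, 23, 29, 31, 37, 41, 43, 47]. For each prime, (1 − 1/p^5)^(-1) = p^5 / (p^5 − 1). The product is (1 − 1/2^5)^(-1), (1 − 1/3^5)^(-1), (1 − 1/5^5)^(-1), (1 − 1/7^5)^(-1), (1 − 1/11^5)^(-1), (1 − 1/13^5)^(-1), (1 − 1/17^5)^(-1), (1 − 1/19^5)^(-1), (1 − 1/23^5)^(-1), (1 − 1/29^5)^(-1), (1 − 1/31^5)^(-1), (1 − 1/37^5)^(-1), (1 − 1/41^5)^(-1), (1 − 1/43^5)^(-1), (1 − 1/47^5)^(-1) = ∏ p^5 / (p^5 − 1) = 505807800965451248053830657783332590848273750176189703324931155978491/487794643941809531294334436783738741459341109492573787399981389578240.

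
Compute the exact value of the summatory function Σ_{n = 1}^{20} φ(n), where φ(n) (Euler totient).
Σ_{n ≤ 20} φ(n) = 128

Compute φ(n) for each 1 ≤ n ≤ 20: φ(1) = 1, φ(2) = 1, φ(3) = 2, φ(4) = 2, φ(5) = 4, φ(6) = 2, φ(7) = 6, φ(8) = 4, φ(9) = 6, φ(10) = 4, φ(11) = 10, φ(12) = 4, φ(13) = 12, φ(14) = 6, φ(15) = 8, φ(16) = 8, φ(17) = 16, φ(18) = 6, φ(19) = 18, φ(20) = 8. Summing all 20 values: 128. (Average order: Σ_{n ≤ x} φ(n) ~ (3/π²) x². For x = 20, (3/π²)·20² ≈ 121.59.)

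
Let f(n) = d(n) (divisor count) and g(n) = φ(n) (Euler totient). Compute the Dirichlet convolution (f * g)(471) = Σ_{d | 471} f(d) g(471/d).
(d * φ)(471) = 632

Divisors of 471: [1, 3, 157, 471]. For each d | 471:
  d = 1: d(1) · φ(471/1) = 1 · 312 = 312
  d = 3: d(3) · φ(471/3) = 2 · 156 = 312
  d = 157: d(157) · φ(471/157) = 2 · 2 = 4
  d = 471: d(471) · φ(471/471) = 4 · 1 = 4
Summing: (d * φ)(471) = 312 + 312 + 4 + 4 = 632.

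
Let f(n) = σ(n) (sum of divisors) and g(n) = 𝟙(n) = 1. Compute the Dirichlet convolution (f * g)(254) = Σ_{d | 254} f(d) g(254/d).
(σ * 𝟙)(254) = 516

Divisors of 254: [1, 2, 127, 254]. For each d | 254:
  d = 1: σ(1) · 𝟙(254/1) = 1 · 1 = 1
  d = 2: σ(2) · 𝟙(254/2) = 3 · 1 = 3
  d = 127: σ(127) · 𝟙(254/127) = 128 · 1 = 128
  d = 254: σ(254) · 𝟙(254/254) = 384 · 1 = 384
Summing: (σ * 𝟙)(254) = 1 + 3 + 128 + 384 = 516.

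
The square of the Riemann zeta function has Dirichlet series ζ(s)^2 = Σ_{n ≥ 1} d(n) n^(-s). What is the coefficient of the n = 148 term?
d(148) = 6

ζ(s)^2 = (Σ 1/m^s)(Σ 1/k^s). The coefficient of 1/n^s in the product is the number of ordered pairs (m, k) with mk = n, which equals d(n). For n = 148, divisors are [1, 2, 4, 37, 74, 148], so d(148) = 6.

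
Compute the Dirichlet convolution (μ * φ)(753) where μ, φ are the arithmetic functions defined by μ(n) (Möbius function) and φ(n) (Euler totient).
(μ * φ)(753) = 249

Divisors of 753: [1, 3, 251, 753]. For each d | 753:
  d = 1: μ(1) · φ(753/1) = 1 · 500 = 500
  d = 3: μ(3) · φ(753/3) = -1 · 250 = -250
  d = 251: μ(251) · φ(753/251) = -1 · 2 = -2
  d = 753: μ(753) · φ(753/753) = 1 · 1 = 1
Summing: (μ * φ)(753) = 500 + -250 + -2 + 1 = 249.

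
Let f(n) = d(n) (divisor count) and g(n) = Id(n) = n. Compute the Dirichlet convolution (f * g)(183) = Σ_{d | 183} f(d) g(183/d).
(d * Id)(183) = 315

Divisors of 183: [1, 3, 61, 183]. For each d | 183:
  d = 1: d(1) · Id(183/1) = 1 · 183 = 183
  d = 3: d(3) · Id(183/3) = 2 · 61 = 122
  d = 61: d(61) · Id(183/61) = 2 · 3 = 6
  d = 183: d(183) · Id(183/183) = 4 · 1 = 4
Summing: (d * Id)(183) = 183 + 122 + 6 + 4 = 315.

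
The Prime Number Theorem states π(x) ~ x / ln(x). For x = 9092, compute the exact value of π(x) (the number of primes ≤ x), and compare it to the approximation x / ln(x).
π(9092) = 1128;  x/ln(x) ≈ 997.46;  relative error ≈ 11.57%.

Directly count primes up to 9092: π(9092) = 1128. The PNT approximation gives 9092/ln(9092) ≈ 9092/9.11515 ≈ 997.46. Relative error (π(x) − x/ln(x)) / π(x) ≈ 11.57%; the approximation is known to undercount slightly (Li(x) is a better estimate).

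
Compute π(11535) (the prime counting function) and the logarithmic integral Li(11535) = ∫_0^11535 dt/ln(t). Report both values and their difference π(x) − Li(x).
π(11535) = 1390;  Li(11535) ≈ 1411.49;  π(x) − Li(x) ≈ -21.49.

Direct count of primes ≤ 11535 gives π(11535) = 1390. Numerical evaluation of the logarithmic integral gives Li(11535) ≈ 1411.49. The difference π(x) − Li(x) ≈ -21.49 is typically negative for small/moderate x (Li(x) overestimates), though Littlewood's theorem shows this sign changes infinitely often.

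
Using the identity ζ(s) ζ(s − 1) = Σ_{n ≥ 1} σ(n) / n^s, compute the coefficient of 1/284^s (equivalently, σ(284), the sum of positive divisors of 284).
σ(284) = 504

In the product (Σ m^0/m^s)(Σ k / k^s) = Σ (Σ_{d | n} d) / n^s, the coefficient of 1/n^s is σ(n) = Σ_{d | n} d. For n = 284, divisors are [1, 2, 4, 71, 142, 284]; summing: σ(284) = 504.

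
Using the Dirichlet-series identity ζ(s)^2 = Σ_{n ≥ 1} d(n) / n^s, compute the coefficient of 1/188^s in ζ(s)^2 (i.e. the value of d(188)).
d(188) = 6

ζ(s)^2 = (Σ 1/m^s)(Σ 1/k^s). The coefficient of 1/n^s in the product is the number of ordered pairs (m, k) with mk = n, which equals d(n). For n = 188, divisors are [1, 2, 4, 47, 94, 188], so d(188) = 6.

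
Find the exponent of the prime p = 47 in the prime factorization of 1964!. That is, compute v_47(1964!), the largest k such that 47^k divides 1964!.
v_47(1964!) = 41

Legendre's formula: v_p(n!) = Σ_{k ≥ 1} ⌊n / p^k⌋. For p = 47, n = 1964, the terms are:
  ⌊1964/47^1⌋ = ⌊1964/47⌋ = 41
(the next term ⌊1964/47^2⌋ = 0, terminating the sum). Summing: v_47(1964!) = 41 = 41.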